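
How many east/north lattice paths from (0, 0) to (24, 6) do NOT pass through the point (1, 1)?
Number of paths = 397215

Total paths from (0, 0) to (24, 6): C(30, 24) = 593775. Paths through (1, 1): (paths (0, 0) → (1, 1)) × (paths (1, 1) → (24, 6)) = C(2, 1) · C(28, 23) = 2 · 98280 = 196560. Avoidance count = 593775 − 196560 = 397215.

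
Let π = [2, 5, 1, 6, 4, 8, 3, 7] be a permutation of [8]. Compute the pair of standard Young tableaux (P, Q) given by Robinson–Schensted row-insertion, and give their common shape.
P = [1, 3, 6, 7] / [2, 4, 8] / [5];  Q = [1, 2, 4, 6] / [3, 5, 8] / [7];  common shape = (4, 3, 1)

Row-insert the values π_1, π_2, … into P one at a time, bumping the leftmost entry strictly greater than the inserted value down to the next row. The recording tableau Q records, in position (i, j), the step at which that cell was added to P.
  Insert 2 (step 1): P = [2];  Q = [1]
  Insert 5 (step 2): P = [2, 5];  Q = [1, 2]
  Insert 1 (step 3): P = [1, 5] / [2];  Q = [1, 2] / [3]
  Insert 6 (step 4): P = [1, 5, 6] / [2];  Q = [1, 2, 4] / [3]
  Insert 4 (step 5): P = [1, 4, 6] / [2, 5];  Q = [1, 2, 4] / [3, 5]
  Insert 8 (step 6): P = [1, 4, 6, 8] / [2, 5];  Q = [1, 2, 4, 6] / [3, 5]
  Insert 3 (step 7): P = [1, 3, 6, 8] / [2, 4] / [5];  Q = [1, 2, 4, 6] / [3, 5] / [7]
  Insert 7 (step 8): P = [1, 3, 6, 7] / [2, 4, 8] / [5];  Q = [1, 2, 4, 6] / [3, 5, 8] / [7]
Final shape: (4, 3, 1).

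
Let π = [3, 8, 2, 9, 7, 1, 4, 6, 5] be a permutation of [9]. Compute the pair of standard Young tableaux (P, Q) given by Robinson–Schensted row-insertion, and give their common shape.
P = [1, 4, 5] / [2, 6, 9] / [3, 7] / [8];  Q = [1, 2, 4] / [3, 5, 8] / [6, 7] / [9];  common shape = (3, 3, 2, 1)

Row-insert the values π_1, π_2, … into P one at a time, bumping the leftmost entry strictly greater than the inserted value down to the next row. The recording tableau Q records, in position (i, j), the step at which that cell was added to P.
  Insert 3 (step 1): P = [3];  Q = [1]
  Insert 8 (step 2): P = [3, 8];  Q = [1, 2]
  Insert 2 (step 3): P = [2, 8] / [3];  Q = [1, 2] / [3]
  Insert 9 (step 4): P = [2, 8, 9] / [3];  Q = [1, 2, 4] / [3]
  Insert 7 (step 5): P = [2, 7, 9] / [3, 8];  Q = [1, 2, 4] / [3, 5]
  Insert 1 (step 6): P = [1, 7, 9] / [2, 8] / [3];  Q = [1, 2, 4] / [3, 5] / [6]
  Insert 4 (step 7): P = [1, 4, 9] / [2, 7] / [3, 8];  Q = [1, 2, 4] / [3, 5] / [6, 7]
  Insert 6 (step 8): P = [1, 4, 6] / [2, 7, 9] / [3, 8];  Q = [1, 2, 4] / [3, 5, 8] / [6, 7]
  Insert 5 (step 9): P = [1, 4, 5] / [2, 6, 9] / [3, 7] / [8];  Q = [1, 2, 4] / [3, 5, 8] / [6, 7] / [9]
Final shape: (3, 3, 2, 1).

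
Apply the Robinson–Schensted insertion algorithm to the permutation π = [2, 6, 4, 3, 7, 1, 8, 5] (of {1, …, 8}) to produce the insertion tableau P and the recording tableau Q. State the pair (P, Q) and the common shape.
P = [1, 3, 5, 8] / [2, 7] / [4] / [6];  Q = [1, 2, 5, 7] / [3, 8] / [4] / [6];  common shape = (4, 2, 1, 1)

Row-insert the values π_1, π_2, … into P one at a time, bumping the leftmost entry strictly greater than the inserted value down to the next row. The recording tableau Q records, in position (i, j), the step at which that cell was added to P.
  Insert 2 (step 1): P = [2];  Q = [1]
  Insert 6 (step 2): P = [2, 6];  Q = [1, 2]
  Insert 4 (step 3): P = [2, 4] / [6];  Q = [1, 2] / [3]
  Insert 3 (step 4): P = [2, 3] / [4] / [6];  Q = [1, 2] / [3] / [4]
  Insert 7 (step 5): P = [2, 3, 7] / [4] / [6];  Q = [1, 2, 5] / [3] / [4]
  Insert 1 (step 6): P = [1, 3, 7] / [2] / [4] / [6];  Q = [1, 2, 5] / [3] / [4] / [6]
  Insert 8 (step 7): P = [1, 3, 7, 8] / [2] / [4] / [6];  Q = [1, 2, 5, 7] / [3] / [4] / [6]
  Insert 5 (step 8): P = [1, 3, 5, 8] / [2, 7] / [4] / [6];  Q = [1, 2, 5, 7] / [3, 8] / [4] / [6]
Final shape: (4, 2, 1, 1).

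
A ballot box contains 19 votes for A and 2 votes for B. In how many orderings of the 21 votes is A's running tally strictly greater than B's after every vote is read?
Strict-lead orderings = 170

Total orderings of the 21 votes with 19 for A: C(21, 19) = 210. By the Bertrand ballot formula (Cycle Lemma / reflection principle), the number of orderings in which A is strictly ahead of B throughout is (p − q)/(p + q) · C(p + q, p) = (19 − 2)/(19 + 2) · 210 = 170.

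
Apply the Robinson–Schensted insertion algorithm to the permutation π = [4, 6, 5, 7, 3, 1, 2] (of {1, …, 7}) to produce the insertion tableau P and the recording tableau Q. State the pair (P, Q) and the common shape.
P = [1, 2, 7] / [3, 5] / [4] / [6];  Q = [1, 2, 4] / [3, 7] / [5] / [6];  common shape = (3, 2, 1, 1)

Row-insert the values π_1, π_2, … into P one at a time, bumping the leftmost entry strictly greater than the inserted value down to the next row. The recording tableau Q records, in position (i, j), the step at which that cell was added to P.
  Insert 4 (step 1): P = [4];  Q = [1]
  Insert 6 (step 2): P = [4, 6];  Q = [1, 2]
  Insert 5 (step 3): P = [4, 5] / [6];  Q = [1, 2] / [3]
  Insert 7 (step 4): P = [4, 5, 7] / [6];  Q = [1, 2, 4] / [3]
  Insert 3 (step 5): P = [3, 5, 7] / [4] / [6];  Q = [1, 2, 4] / [3] / [5]
  Insert 1 (step 6): P = [1, 5, 7] / [3] / [4] / [6];  Q = [1, 2, 4] / [3] / [5] / [6]
  Insert 2 (step 7): P = [1, 2, 7] / [3, 5] / [4] / [6];  Q = [1, 2, 4] / [3, 7] / [5] / [6]
Final shape: (3, 2, 1, 1).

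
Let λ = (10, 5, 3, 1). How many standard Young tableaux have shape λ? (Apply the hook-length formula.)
# SYT of shape (10, 5, 3, 1) = 5651208

Hook-length formula: f^λ = n! / Π hook(c), product over all cells c of the Young diagram. For λ = (10, 5, 3, 1), n = 19 boxes. Hook lengths by row (left-to-right, top-to-bottom): [13, 11, 10, 8, 7, 5, 4, 3, 2, 1]; [7, 5, 4, 2, 1]; [4, 2, 1]; [1]. Product of hooks = 21525504000. So f^λ = 19! / 21525504000 = 121645100408832000 / 21525504000 = 5651208.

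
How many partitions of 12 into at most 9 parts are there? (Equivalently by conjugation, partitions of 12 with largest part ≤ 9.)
p(12, parts ≤ 9) = 73

Partitions of 12 with all parts ≤ 9: 9+3, 9+2+1, 9+1+1+1, 8+4, 8+3+1, 8+2+2, 8+2+1+1, 8+1+1+1+1, 7+5, 7+4+1, 7+3+2, 7+3+1+1, 7+2+2+1, 7+2+1+1+1, 7+1+1+1+1+1, 6+6, 6+5+1, 6+4+2, 6+4+1+1, 6+3+3, 6+3+2+1, 6+3+1+1+1, 6+2+2+2, 6+2+2+1+1, 6+2+1+1+1+1, 6+1+1+1+1+1+1, 5+5+2, 5+5+1+1, 5+4+3, 5+4+2+1, … (73 total). Count = 73.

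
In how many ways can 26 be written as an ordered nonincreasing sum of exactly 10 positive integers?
p(26, 10 parts) = 212

Partitions of n into exactly k parts are in bijection with partitions of n − k into at most k parts (subtract 1 from each part). So p(26, exactly 10) = p(16, parts ≤ 10). Computing via the recurrence p(m, j) = p(m, j−1) + p(m−j, j) gives 212.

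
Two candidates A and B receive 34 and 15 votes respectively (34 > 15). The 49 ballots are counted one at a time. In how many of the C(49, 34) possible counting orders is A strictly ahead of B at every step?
Strict-lead orderings = 610939456104

Total orderings of the 49 votes with 34 for A: C(49, 34) = 1575580702584. By the Bertrand ballot formula (Cycle Lemma / reflection principle), the number of orderings in which A is strictly ahead of B throughout is (p − q)/(p + q) · C(p + q, p) = (34 − 15)/(34 + 15) · 1575580702584 = 610939456104.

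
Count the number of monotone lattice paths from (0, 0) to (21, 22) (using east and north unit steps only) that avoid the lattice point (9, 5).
Number of paths = 948153819990

Total paths from (0, 0) to (21, 22): C(43, 21) = 1052049481860. Paths through (9, 5): (paths (0, 0) → (9, 5)) × (paths (9, 5) → (21, 22)) = C(14, 9) · C(29, 12) = 2002 · 51895935 = 103895661870. Avoidance count = 1052049481860 − 103895661870 = 948153819990.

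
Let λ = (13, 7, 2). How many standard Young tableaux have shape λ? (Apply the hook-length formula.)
# SYT of shape (13, 7, 2) = 5819814

Hook-length formula: f^λ = n! / Π hook(c), product over all cells c of the Young diagram. For λ = (13, 7, 2), n = 22 boxes. Hook lengths by row (left-to-right, top-to-bottom): [15, 14, 12, 11, 10, 9, 8, 6, 5, 4, 3, 2, 1]; [8, 7, 5, 4, 3, 2, 1]; [2, 1]. Product of hooks = 193133445120000. So f^λ = 22! / 193133445120000 = 1124000727777607680000 / 193133445120000 = 5819814.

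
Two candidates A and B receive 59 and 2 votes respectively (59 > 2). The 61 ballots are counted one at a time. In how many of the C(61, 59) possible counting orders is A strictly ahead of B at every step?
Strict-lead orderings = 1710

Total orderings of the 61 votes with 59 for A: C(61, 59) = 1830. By the Bertrand ballot formula (Cycle Lemma / reflection principle), the number of orderings in which A is strictly ahead of B throughout is (p − q)/(p + q) · C(p + q, p) = (59 − 2)/(59 + 2) · 1830 = 1710.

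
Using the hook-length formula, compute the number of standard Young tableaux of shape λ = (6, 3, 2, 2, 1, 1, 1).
# SYT of shape (6, 3, 2, 2, 1, 1, 1) = 630630

Hook-length formula: f^λ = n! / Π hook(c), product over all cells c of the Young diagram. For λ = (6, 3, 2, 2, 1, 1, 1), n = 16 boxes. Hook lengths by row (left-to-right, top-to-bottom): [12, 8, 5, 3, 2, 1]; [8, 4, 1]; [6, 2]; [5, 1]; [3]; [2]; [1]. Product of hooks = 33177600. So f^λ = 16! / 33177600 = 20922789888000 / 33177600 = 630630.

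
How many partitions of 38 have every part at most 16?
p(38, parts ≤ 16) = 22518

Use the recurrence p(n, m) = p(n, m−1) + p(n−m, m): either the largest part is < m (count p(n, m−1)) or the largest part is exactly m (remove one copy of m, count p(n−m, m)). With p(0, ·) = 1 this gives p(38, parts ≤ 16) = 22518. (By conjugating Young diagrams, this also counts partitions of 38 into at most 16 parts.)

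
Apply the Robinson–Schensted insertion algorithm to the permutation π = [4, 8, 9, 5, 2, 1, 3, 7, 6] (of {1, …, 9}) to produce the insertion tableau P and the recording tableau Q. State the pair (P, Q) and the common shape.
P = [1, 3, 6] / [2, 5, 7] / [4, 9] / [8];  Q = [1, 2, 3] / [4, 7, 8] / [5, 9] / [6];  common shape = (3, 3, 2, 1)

Row-insert the values π_1, π_2, … into P one at a time, bumping the leftmost entry strictly greater than the inserted value down to the next row. The recording tableau Q records, in position (i, j), the step at which that cell was added to P.
  Insert 4 (step 1): P = [4];  Q = [1]
  Insert 8 (step 2): P = [4, 8];  Q = [1, 2]
  Insert 9 (step 3): P = [4, 8, 9];  Q = [1, 2, 3]
  Insert 5 (step 4): P = [4, 5, 9] / [8];  Q = [1, 2, 3] / [4]
  Insert 2 (step 5): P = [2, 5, 9] / [4] / [8];  Q = [1, 2, 3] / [4] / [5]
  Insert 1 (step 6): P = [1, 5, 9] / [2] / [4] / [8];  Q = [1, 2, 3] / [4] / [5] / [6]
  Insert 3 (step 7): P = [1, 3, 9] / [2, 5] / [4] / [8];  Q = [1, 2, 3] / [4, 7] / [5] / [6]
  Insert 7 (step 8): P = [1, 3, 7] / [2, 5, 9] / [4] / [8];  Q = [1, 2, 3] / [4, 7, 8] / [5] / [6]
  Insert 6 (step 9): P = [1, 3, 6] / [2, 5, 7] / [4, 9] / [8];  Q = [1, 2, 3] / [4, 7, 8] / [5, 9] / [6]
Final shape: (3, 3, 2, 1).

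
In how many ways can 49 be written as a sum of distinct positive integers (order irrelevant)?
q(49) = 3264

A partition into distinct parts is a strictly decreasing sequence summing to n. The recurrence d(n, m) = d(n, m−1) + d(n−m, m−1) (use part m at most once) with q(n) = d(n, n) gives q(49) = 3264. (Euler's theorem: # distinct-part partitions = # odd-part partitions.)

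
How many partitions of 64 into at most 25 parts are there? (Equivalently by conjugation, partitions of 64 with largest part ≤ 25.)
p(64, parts ≤ 25) = 1595210

Use the recurrence p(n, m) = p(n, m−1) + p(n−m, m): either the largest part is < m (count p(n, m−1)) or the largest part is exactly m (remove one copy of m, count p(n−m, m)). With p(0, ·) = 1 this gives p(64, parts ≤ 25) = 1595210. (By conjugating Young diagrams, this also counts partitions of 64 into at most 25 parts.)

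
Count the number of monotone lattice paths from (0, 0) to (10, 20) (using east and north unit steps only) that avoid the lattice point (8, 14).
Number of paths = 21091455

Total paths from (0, 0) to (10, 20): C(30, 10) = 30045015. Paths through (8, 14): (paths (0, 0) → (8, 14)) × (paths (8, 14) → (10, 20)) = C(22, 8) · C(8, 2) = 319770 · 28 = 8953560. Avoidance count = 30045015 − 8953560 = 21091455.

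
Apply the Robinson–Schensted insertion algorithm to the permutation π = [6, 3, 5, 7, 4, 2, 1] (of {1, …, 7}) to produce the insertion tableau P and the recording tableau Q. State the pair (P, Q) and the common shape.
P = [1, 4, 7] / [2] / [3] / [5] / [6];  Q = [1, 3, 4] / [2] / [5] / [6] / [7];  common shape = (3, 1, 1, 1, 1)

Row-insert the values π_1, π_2, … into P one at a time, bumping the leftmost entry strictly greater than the inserted value down to the next row. The recording tableau Q records, in position (i, j), the step at which that cell was added to P.
  Insert 6 (step 1): P = [6];  Q = [1]
  Insert 3 (step 2): P = [3] / [6];  Q = [1] / [2]
  Insert 5 (step 3): P = [3, 5] / [6];  Q = [1, 3] / [2]
  Insert 7 (step 4): P = [3, 5, 7] / [6];  Q = [1, 3, 4] / [2]
  Insert 4 (step 5): P = [3, 4, 7] / [5] / [6];  Q = [1, 3, 4] / [2] / [5]
  Insert 2 (step 6): P = [2, 4, 7] / [3] / [5] / [6];  Q = [1, 3, 4] / [2] / [5] / [6]
  Insert 1 (step 7): P = [1, 4, 7] / [2] / [3] / [5] / [6];  Q = [1, 3, 4] / [2] / [5] / [6] / [7]
Final shape: (3, 1, 1, 1, 1).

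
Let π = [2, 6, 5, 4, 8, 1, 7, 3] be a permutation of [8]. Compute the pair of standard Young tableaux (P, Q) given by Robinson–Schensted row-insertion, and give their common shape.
P = [1, 3, 7] / [2, 4] / [5, 8] / [6];  Q = [1, 2, 5] / [3, 7] / [4, 8] / [6];  common shape = (3, 2, 2, 1)

Row-insert the values π_1, π_2, … into P one at a time, bumping the leftmost entry strictly greater than the inserted value down to the next row. The recording tableau Q records, in position (i, j), the step at which that cell was added to P.
  Insert 2 (step 1): P = [2];  Q = [1]
  Insert 6 (step 2): P = [2, 6];  Q = [1, 2]
  Insert 5 (step 3): P = [2, 5] / [6];  Q = [1, 2] / [3]
  Insert 4 (step 4): P = [2, 4] / [5] / [6];  Q = [1, 2] / [3] / [4]
  Insert 8 (step 5): P = [2, 4, 8] / [5] / [6];  Q = [1, 2, 5] / [3] / [4]
  Insert 1 (step 6): P = [1, 4, 8] / [2] / [5] / [6];  Q = [1, 2, 5] / [3] / [4] / [6]
  Insert 7 (step 7): P = [1, 4, 7] / [2, 8] / [5] / [6];  Q = [1, 2, 5] / [3, 7] / [4] / [6]
  Insert 3 (step 8): P = [1, 3, 7] / [2, 4] / [5, 8] / [6];  Q = [1, 2, 5] / [3, 7] / [4, 8] / [6]
Final shape: (3, 2, 2, 1).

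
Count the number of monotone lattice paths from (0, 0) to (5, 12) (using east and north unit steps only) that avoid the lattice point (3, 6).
Number of paths = 3836

Total paths from (0, 0) to (5, 12): C(17, 5) = 6188. Paths through (3, 6): (paths (0, 0) → (3, 6)) × (paths (3, 6) → (5, 12)) = C(9, 3) · C(8, 2) = 84 · 28 = 2352. Avoidance count = 6188 − 2352 = 3836.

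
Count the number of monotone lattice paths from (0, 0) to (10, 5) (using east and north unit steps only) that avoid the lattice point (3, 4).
Number of paths = 2723

Total paths from (0, 0) to (10, 5): C(15, 10) = 3003. Paths through (3, 4): (paths (0, 0) → (3, 4)) × (paths (3, 4) → (10, 5)) = C(7, 3) · C(8, 7) = 35 · 8 = 280. Avoidance count = 3003 − 280 = 2723.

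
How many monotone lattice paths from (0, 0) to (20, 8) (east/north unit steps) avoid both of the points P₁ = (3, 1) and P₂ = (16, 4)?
Number of paths = 1541339

Inclusion–exclusion. Total paths: C(28, 20) = 3108105. Through P₁: C(4, 3)·C(24, 17) = 1384416. Through P₂: C(20, 16)·C(8, 4) = 339150. Since P₁ is strictly southwest of P₂, a monotone path through both must visit P₁ then P₂; paths through both = C(4, 3)·C(16, 13)·C(8, 4) = 156800. Avoid both = 3108105 − 1384416 − 339150 + 156800 = 1541339.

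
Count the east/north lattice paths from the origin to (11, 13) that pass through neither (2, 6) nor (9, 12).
Number of paths = 1438178

Inclusion–exclusion. Total paths: C(24, 11) = 2496144. Through P₁: C(8, 2)·C(16, 9) = 320320. Through P₂: C(21, 9)·C(3, 2) = 881790. Since P₁ is strictly southwest of P₂, a monotone path through both must visit P₁ then P₂; paths through both = C(8, 2)·C(13, 7)·C(3, 2) = 144144. Avoid both = 2496144 − 320320 − 881790 + 144144 = 1438178.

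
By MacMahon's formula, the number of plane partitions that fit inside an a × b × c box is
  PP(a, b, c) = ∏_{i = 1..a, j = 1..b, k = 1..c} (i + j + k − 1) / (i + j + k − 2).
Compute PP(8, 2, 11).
PP(8, 2, 11) = 1057896060

Evaluate the triple product over i = 1..8, j = 1..2, k = 1..11. The factors are (2/1) · (3/2) · (4/3) · (5/4) · (6/5) · (7/6) · (8/7) · (9/8) · … (176 factors total). The numerators and denominators telescope so the product is an integer; carrying out the multiplication exactly gives PP(8, 2, 11) = 1057896060.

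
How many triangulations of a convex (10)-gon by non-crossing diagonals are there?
C_8 = 1430

These polygon triangulations are counted by the Catalan number C_n = (1/(n + 1)) · C(2n, n). For n = 8: C_8 = (1/9) · C(16, 8) = 12870/9 = 1430.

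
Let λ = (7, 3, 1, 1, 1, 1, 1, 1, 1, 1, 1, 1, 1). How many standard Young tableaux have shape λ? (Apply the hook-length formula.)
# SYT of shape (7, 3, 1, 1, 1, 1, 1, 1, 1, 1, 1, 1, 1) = 2386800

Hook-length formula: f^λ = n! / Π hook(c), product over all cells c of the Young diagram. For λ = (7, 3, 1, 1, 1, 1, 1, 1, 1, 1, 1, 1, 1), n = 21 boxes. Hook lengths by row (left-to-right, top-to-bottom): [19, 7, 6, 4, 3, 2, 1]; [14, 2, 1]; [11]; [10]; [9]; [8]; [7]; [6]; [5]; [4]; [3]; [2]; [1]. Product of hooks = 21405623500800. So f^λ = 21! / 21405623500800 = 51090942171709440000 / 21405623500800 = 2386800.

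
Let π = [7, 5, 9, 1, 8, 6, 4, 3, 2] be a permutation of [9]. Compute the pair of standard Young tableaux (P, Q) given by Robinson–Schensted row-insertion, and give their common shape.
P = [1, 2] / [3, 6] / [4, 8] / [5] / [7] / [9];  Q = [1, 3] / [2, 5] / [4, 6] / [7] / [8] / [9];  common shape = (2, 2, 2, 1, 1, 1)

Row-insert the values π_1, π_2, … into P one at a time, bumping the leftmost entry strictly greater than the inserted value down to the next row. The recording tableau Q records, in position (i, j), the step at which that cell was added to P.
  Insert 7 (step 1): P = [7];  Q = [1]
  Insert 5 (step 2): P = [5] / [7];  Q = [1] / [2]
  Insert 9 (step 3): P = [5, 9] / [7];  Q = [1, 3] / [2]
  Insert 1 (step 4): P = [1, 9] / [5] / [7];  Q = [1, 3] / [2] / [4]
  Insert 8 (step 5): P = [1, 8] / [5, 9] / [7];  Q = [1, 3] / [2, 5] / [4]
  Insert 6 (step 6): P = [1, 6] / [5, 8] / [7, 9];  Q = [1, 3] / [2, 5] / [4, 6]
  Insert 4 (step 7): P = [1, 4] / [5, 6] / [7, 8] / [9];  Q = [1, 3] / [2, 5] / [4, 6] / [7]
  Insert 3 (step 8): P = [1, 3] / [4, 6] / [5, 8] / [7] / [9];  Q = [1, 3] / [2, 5] / [4, 6] / [7] / [8]
  Insert 2 (step 9): P = [1, 2] / [3, 6] / [4, 8] / [5] / [7] / [9];  Q = [1, 3] / [2, 5] / [4, 6] / [7] / [8] / [9]
Final shape: (2, 2, 2, 1, 1, 1).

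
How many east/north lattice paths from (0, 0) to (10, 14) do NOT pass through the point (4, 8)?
Number of paths = 1503876

Total paths from (0, 0) to (10, 14): C(24, 10) = 1961256. Paths through (4, 8): (paths (0, 0) → (4, 8)) × (paths (4, 8) → (10, 14)) = C(12, 4) · C(12, 6) = 495 · 924 = 457380. Avoidance count = 1961256 − 457380 = 1503876.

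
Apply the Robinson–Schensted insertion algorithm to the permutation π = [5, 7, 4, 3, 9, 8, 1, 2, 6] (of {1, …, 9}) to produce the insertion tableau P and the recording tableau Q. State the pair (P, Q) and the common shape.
P = [1, 2, 6] / [3, 7, 8] / [4, 9] / [5];  Q = [1, 2, 5] / [3, 6, 9] / [4, 8] / [7];  common shape = (3, 3, 2, 1)

Row-insert the values π_1, π_2, … into P one at a time, bumping the leftmost entry strictly greater than the inserted value down to the next row. The recording tableau Q records, in position (i, j), the step at which that cell was added to P.
  Insert 5 (step 1): P = [5];  Q = [1]
  Insert 7 (step 2): P = [5, 7];  Q = [1, 2]
  Insert 4 (step 3): P = [4, 7] / [5];  Q = [1, 2] / [3]
  Insert 3 (step 4): P = [3, 7] / [4] / [5];  Q = [1, 2] / [3] / [4]
  Insert 9 (step 5): P = [3, 7, 9] / [4] / [5];  Q = [1, 2, 5] / [3] / [4]
  Insert 8 (step 6): P = [3, 7, 8] / [4, 9] / [5];  Q = [1, 2, 5] / [3, 6] / [4]
  Insert 1 (step 7): P = [1, 7, 8] / [3, 9] / [4] / [5];  Q = [1, 2, 5] / [3, 6] / [4] / [7]
  Insert 2 (step 8): P = [1, 2, 8] / [3, 7] / [4, 9] / [5];  Q = [1, 2, 5] / [3, 6] / [4, 8] / [7]
  Insert 6 (step 9): P = [1, 2, 6] / [3, 7, 8] / [4, 9] / [5];  Q = [1, 2, 5] / [3, 6, 9] / [4, 8] / [7]
Final shape: (3, 3, 2, 1).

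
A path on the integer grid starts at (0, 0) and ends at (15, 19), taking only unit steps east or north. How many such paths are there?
Number of paths = 1855967520

A monotone lattice path from (0, 0) to (15, 19) consists of 15 east steps and 19 north steps in some order, so it is determined by which 15 of the 34 steps are east. The count is C(34, 15) = 1855967520.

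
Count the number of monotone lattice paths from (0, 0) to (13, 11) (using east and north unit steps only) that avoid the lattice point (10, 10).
Number of paths = 1757120

Total paths from (0, 0) to (13, 11): C(24, 13) = 2496144. Paths through (10, 10): (paths (0, 0) → (10, 10)) × (paths (10, 10) → (13, 11)) = C(20, 10) · C(4, 3) = 184756 · 4 = 739024. Avoidance count = 2496144 − 739024 = 1757120.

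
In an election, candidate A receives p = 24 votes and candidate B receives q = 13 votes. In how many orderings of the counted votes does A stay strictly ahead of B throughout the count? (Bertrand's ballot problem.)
Strict-lead orderings = 1059111900

Total orderings of the 37 votes with 24 for A: C(37, 24) = 3562467300. By the Bertrand ballot formula (Cycle Lemma / reflection principle), the number of orderings in which A is strictly ahead of B throughout is (p − q)/(p + q) · C(p + q, p) = (24 − 13)/(24 + 13) · 3562467300 = 1059111900.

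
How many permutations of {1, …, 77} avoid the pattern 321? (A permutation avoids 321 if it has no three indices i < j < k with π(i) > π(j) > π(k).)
C_77 = 18793142726809884575211361279087545193250040

These 321-avoiding permutations are counted by the Catalan number C_n = (1/(n + 1)) · C(2n, n). For n = 77: C_77 = (1/78) · C(154, 77) = 1465865132691170996866486179768828525073503120/78 = 18793142726809884575211361279087545193250040.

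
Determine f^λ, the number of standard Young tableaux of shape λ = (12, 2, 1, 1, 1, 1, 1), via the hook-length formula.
# SYT of shape (12, 2, 1, 1, 1, 1, 1) = 184756

Hook-length formula: f^λ = n! / Π hook(c), product over all cells c of the Young diagram. For λ = (12, 2, 1, 1, 1, 1, 1), n = 19 boxes. Hook lengths by row (left-to-right, top-to-bottom): [18, 12, 10, 9, 8, 7, 6, 5, 4, 3, 2, 1]; [7, 1]; [5]; [4]; [3]; [2]; [1]. Product of hooks = 658409472000. So f^λ = 19! / 658409472000 = 121645100408832000 / 658409472000 = 184756.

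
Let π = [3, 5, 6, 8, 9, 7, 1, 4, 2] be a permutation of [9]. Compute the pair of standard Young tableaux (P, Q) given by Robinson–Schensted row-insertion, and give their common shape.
P = [1, 2, 6, 7, 9] / [3, 4] / [5] / [8];  Q = [1, 2, 3, 4, 5] / [6, 8] / [7] / [9];  common shape = (5, 2, 1, 1)

Row-insert the values π_1, π_2, … into P one at a time, bumping the leftmost entry strictly greater than the inserted value down to the next row. The recording tableau Q records, in position (i, j), the step at which that cell was added to P.
  Insert 3 (step 1): P = [3];  Q = [1]
  Insert 5 (step 2): P = [3, 5];  Q = [1, 2]
  Insert 6 (step 3): P = [3, 5, 6];  Q = [1, 2, 3]
  Insert 8 (step 4): P = [3, 5, 6, 8];  Q = [1, 2, 3, 4]
  Insert 9 (step 5): P = [3, 5, 6, 8, 9];  Q = [1, 2, 3, 4, 5]
  Insert 7 (step 6): P = [3, 5, 6, 7, 9] / [8];  Q = [1, 2, 3, 4, 5] / [6]
  Insert 1 (step 7): P = [1, 5, 6, 7, 9] / [3] / [8];  Q = [1, 2, 3, 4, 5] / [6] / [7]
  Insert 4 (step 8): P = [1, 4, 6, 7, 9] / [3, 5] / [8];  Q = [1, 2, 3, 4, 5] / [6, 8] / [7]
  Insert 2 (step 9): P = [1, 2, 6, 7, 9] / [3, 4] / [5] / [8];  Q = [1, 2, 3, 4, 5] / [6, 8] / [7] / [9]
Final shape: (5, 2, 1, 1).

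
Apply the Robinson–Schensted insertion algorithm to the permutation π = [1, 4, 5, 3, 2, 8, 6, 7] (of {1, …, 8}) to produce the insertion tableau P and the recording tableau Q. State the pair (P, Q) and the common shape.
P = [1, 2, 5, 6, 7] / [3, 8] / [4];  Q = [1, 2, 3, 6, 8] / [4, 7] / [5];  common shape = (5, 2, 1)

Row-insert the values π_1, π_2, … into P one at a time, bumping the leftmost entry strictly greater than the inserted value down to the next row. The recording tableau Q records, in position (i, j), the step at which that cell was added to P.
  Insert 1 (step 1): P = [1];  Q = [1]
  Insert 4 (step 2): P = [1, 4];  Q = [1, 2]
  Insert 5 (step 3): P = [1, 4, 5];  Q = [1, 2, 3]
  Insert 3 (step 4): P = [1, 3, 5] / [4];  Q = [1, 2, 3] / [4]
  Insert 2 (step 5): P = [1, 2, 5] / [3] / [4];  Q = [1, 2, 3] / [4] / [5]
  Insert 8 (step 6): P = [1, 2, 5, 8] / [3] / [4];  Q = [1, 2, 3, 6] / [4] / [5]
  Insert 6 (step 7): P = [1, 2, 5, 6] / [3, 8] / [4];  Q = [1, 2, 3, 6] / [4, 7] / [5]
  Insert 7 (step 8): P = [1, 2, 5, 6, 7] / [3, 8] / [4];  Q = [1, 2, 3, 6, 8] / [4, 7] / [5]
Final shape: (5, 2, 1).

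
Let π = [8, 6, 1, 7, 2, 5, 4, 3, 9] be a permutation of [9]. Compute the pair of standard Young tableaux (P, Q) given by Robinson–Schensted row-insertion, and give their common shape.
P = [1, 2, 3, 9] / [4, 7] / [5] / [6] / [8];  Q = [1, 4, 6, 9] / [2, 5] / [3] / [7] / [8];  common shape = (4, 2, 1, 1, 1)

Row-insert the values π_1, π_2, … into P one at a time, bumping the leftmost entry strictly greater than the inserted value down to the next row. The recording tableau Q records, in position (i, j), the step at which that cell was added to P.
  Insert 8 (step 1): P = [8];  Q = [1]
  Insert 6 (step 2): P = [6] / [8];  Q = [1] / [2]
  Insert 1 (step 3): P = [1] / [6] / [8];  Q = [1] / [2] / [3]
  Insert 7 (step 4): P = [1, 7] / [6] / [8];  Q = [1, 4] / [2] / [3]
  Insert 2 (step 5): P = [1, 2] / [6, 7] / [8];  Q = [1, 4] / [2, 5] / [3]
  Insert 5 (step 6): P = [1, 2, 5] / [6, 7] / [8];  Q = [1, 4, 6] / [2, 5] / [3]
  Insert 4 (step 7): P = [1, 2, 4] / [5, 7] / [6] / [8];  Q = [1, 4, 6] / [2, 5] / [3] / [7]
  Insert 3 (step 8): P = [1, 2, 3] / [4, 7] / [5] / [6] / [8];  Q = [1, 4, 6] / [2, 5] / [3] / [7] / [8]
  Insert 9 (step 9): P = [1, 2, 3, 9] / [4, 7] / [5] / [6] / [8];  Q = [1, 4, 6, 9] / [2, 5] / [3] / [7] / [8]
Final shape: (4, 2, 1, 1, 1).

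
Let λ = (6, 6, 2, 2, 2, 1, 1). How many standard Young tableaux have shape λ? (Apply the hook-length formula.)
# SYT of shape (6, 6, 2, 2, 2, 1, 1) = 61725300

Hook-length formula: f^λ = n! / Π hook(c), product over all cells c of the Young diagram. For λ = (6, 6, 2, 2, 2, 1, 1), n = 20 boxes. Hook lengths by row (left-to-right, top-to-bottom): [12, 9, 5, 4, 3, 2]; [11, 8, 4, 3, 2, 1]; [6, 3]; [5, 2]; [4, 1]; [2]; [1]. Product of hooks = 39414988800. So f^λ = 20! / 39414988800 = 2432902008176640000 / 39414988800 = 61725300.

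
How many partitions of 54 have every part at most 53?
p(54, parts ≤ 53) = 386154

Use the recurrence p(n, m) = p(n, m−1) + p(n−m, m): either the largest part is < m (count p(n, m−1)) or the largest part is exactly m (remove one copy of m, count p(n−m, m)). With p(0, ·) = 1 this gives p(54, parts ≤ 53) = 386154. (By conjugating Young diagrams, this also counts partitions of 54 into at most 53 parts.)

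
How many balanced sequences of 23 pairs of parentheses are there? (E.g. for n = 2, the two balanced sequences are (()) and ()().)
C_23 = 343059613650

These balanced parentheses are counted by the Catalan number C_n = (1/(n + 1)) · C(2n, n). For n = 23: C_23 = (1/24) · C(46, 23) = 8233430727600/24 = 343059613650.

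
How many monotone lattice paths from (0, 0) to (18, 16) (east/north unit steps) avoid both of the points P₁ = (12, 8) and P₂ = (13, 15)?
Number of paths = 1607067120

Inclusion–exclusion. Total paths: C(34, 18) = 2203961430. Through P₁: C(20, 12)·C(14, 6) = 378287910. Through P₂: C(28, 13)·C(6, 5) = 224652960. Since P₁ is strictly southwest of P₂, a monotone path through both must visit P₁ then P₂; paths through both = C(20, 12)·C(8, 1)·C(6, 5) = 6046560. Avoid both = 2203961430 − 378287910 − 224652960 + 6046560 = 1607067120.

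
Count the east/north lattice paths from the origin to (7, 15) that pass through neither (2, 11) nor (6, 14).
Number of paths = 88656

Inclusion–exclusion. Total paths: C(22, 7) = 170544. Through P₁: C(13, 2)·C(9, 5) = 9828. Through P₂: C(20, 6)·C(2, 1) = 77520. Since P₁ is strictly southwest of P₂, a monotone path through both must visit P₁ then P₂; paths through both = C(13, 2)·C(7, 4)·C(2, 1) = 5460. Avoid both = 170544 − 9828 − 77520 + 5460 = 88656.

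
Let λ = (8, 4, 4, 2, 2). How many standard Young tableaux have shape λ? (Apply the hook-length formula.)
# SYT of shape (8, 4, 4, 2, 2) = 75582000

Hook-length formula: f^λ = n! / Π hook(c), product over all cells c of the Young diagram. For λ = (8, 4, 4, 2, 2), n = 20 boxes. Hook lengths by row (left-to-right, top-to-bottom): [12, 11, 8, 7, 4, 3, 2, 1]; [7, 6, 3, 2]; [6, 5, 2, 1]; [3, 2]; [2, 1]. Product of hooks = 32188907520. So f^λ = 20! / 32188907520 = 2432902008176640000 / 32188907520 = 75582000.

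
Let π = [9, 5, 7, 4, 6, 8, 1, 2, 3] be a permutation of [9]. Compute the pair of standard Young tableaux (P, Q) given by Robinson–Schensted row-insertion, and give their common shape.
P = [1, 2, 3] / [4, 6, 8] / [5, 7] / [9];  Q = [1, 3, 6] / [2, 5, 9] / [4, 8] / [7];  common shape = (3, 3, 2, 1)

Row-insert the values π_1, π_2, … into P one at a time, bumping the leftmost entry strictly greater than the inserted value down to the next row. The recording tableau Q records, in position (i, j), the step at which that cell was added to P.
  Insert 9 (step 1): P = [9];  Q = [1]
  Insert 5 (step 2): P = [5] / [9];  Q = [1] / [2]
  Insert 7 (step 3): P = [5, 7] / [9];  Q = [1, 3] / [2]
  Insert 4 (step 4): P = [4, 7] / [5] / [9];  Q = [1, 3] / [2] / [4]
  Insert 6 (step 5): P = [4, 6] / [5, 7] / [9];  Q = [1, 3] / [2, 5] / [4]
  Insert 8 (step 6): P = [4, 6, 8] / [5, 7] / [9];  Q = [1, 3, 6] / [2, 5] / [4]
  Insert 1 (step 7): P = [1, 6, 8] / [4, 7] / [5] / [9];  Q = [1, 3, 6] / [2, 5] / [4] / [7]
  Insert 2 (step 8): P = [1, 2, 8] / [4, 6] / [5, 7] / [9];  Q = [1, 3, 6] / [2, 5] / [4, 8] / [7]
  Insert 3 (step 9): P = [1, 2, 3] / [4, 6, 8] / [5, 7] / [9];  Q = [1, 3, 6] / [2, 5, 9] / [4, 8] / [7]
Final shape: (3, 3, 2, 1).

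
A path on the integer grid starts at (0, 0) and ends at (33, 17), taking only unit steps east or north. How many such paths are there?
Number of paths = 9847379391150

A monotone lattice path from (0, 0) to (33, 17) consists of 33 east steps and 17 north steps in some order, so it is determined by which 33 of the 50 steps are east. The count is C(50, 33) = 9847379391150.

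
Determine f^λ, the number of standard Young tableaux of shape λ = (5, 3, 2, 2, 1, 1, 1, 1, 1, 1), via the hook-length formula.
# SYT of shape (5, 3, 2, 2, 1, 1, 1, 1, 1, 1) = 1790100

Hook-length formula: f^λ = n! / Π hook(c), product over all cells c of the Young diagram. For λ = (5, 3, 2, 2, 1, 1, 1, 1, 1, 1), n = 18 boxes. Hook lengths by row (left-to-right, top-to-bottom): [14, 7, 4, 2, 1]; [11, 4, 1]; [9, 2]; [8, 1]; [6]; [5]; [4]; [3]; [2]; [1]. Product of hooks = 3576545280. So f^λ = 18! / 3576545280 = 6402373705728000 / 3576545280 = 1790100.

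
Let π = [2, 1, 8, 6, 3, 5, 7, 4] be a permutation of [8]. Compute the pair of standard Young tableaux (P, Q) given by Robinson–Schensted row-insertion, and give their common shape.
P = [1, 3, 4, 7] / [2, 5] / [6] / [8];  Q = [1, 3, 6, 7] / [2, 4] / [5] / [8];  common shape = (4, 2, 1, 1)

Row-insert the values π_1, π_2, … into P one at a time, bumping the leftmost entry strictly greater than the inserted value down to the next row. The recording tableau Q records, in position (i, j), the step at which that cell was added to P.
  Insert 2 (step 1): P = [2];  Q = [1]
  Insert 1 (step 2): P = [1] / [2];  Q = [1] / [2]
  Insert 8 (step 3): P = [1, 8] / [2];  Q = [1, 3] / [2]
  Insert 6 (step 4): P = [1, 6] / [2, 8];  Q = [1, 3] / [2, 4]
  Insert 3 (step 5): P = [1, 3] / [2, 6] / [8];  Q = [1, 3] / [2, 4] / [5]
  Insert 5 (step 6): P = [1, 3, 5] / [2, 6] / [8];  Q = [1, 3, 6] / [2, 4] / [5]
  Insert 7 (step 7): P = [1, 3, 5, 7] / [2, 6] / [8];  Q = [1, 3, 6, 7] / [2, 4] / [5]
  Insert 4 (step 8): P = [1, 3, 4, 7] / [2, 5] / [6] / [8];  Q = [1, 3, 6, 7] / [2, 4] / [5] / [8]
Final shape: (4, 2, 1, 1).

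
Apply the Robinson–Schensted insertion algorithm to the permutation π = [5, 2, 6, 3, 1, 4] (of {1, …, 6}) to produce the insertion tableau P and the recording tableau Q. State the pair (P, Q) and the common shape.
P = [1, 3, 4] / [2, 6] / [5];  Q = [1, 3, 6] / [2, 4] / [5];  common shape = (3, 2, 1)

Row-insert the values π_1, π_2, … into P one at a time, bumping the leftmost entry strictly greater than the inserted value down to the next row. The recording tableau Q records, in position (i, j), the step at which that cell was added to P.
  Insert 5 (step 1): P = [5];  Q = [1]
  Insert 2 (step 2): P = [2] / [5];  Q = [1] / [2]
  Insert 6 (step 3): P = [2, 6] / [5];  Q = [1, 3] / [2]
  Insert 3 (step 4): P = [2, 3] / [5, 6];  Q = [1, 3] / [2, 4]
  Insert 1 (step 5): P = [1, 3] / [2, 6] / [5];  Q = [1, 3] / [2, 4] / [5]
  Insert 4 (step 6): P = [1, 3, 4] / [2, 6] / [5];  Q = [1, 3, 6] / [2, 4] / [5]
Final shape: (3, 2, 1).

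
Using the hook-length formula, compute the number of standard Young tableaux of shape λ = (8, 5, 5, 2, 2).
# SYT of shape (8, 5, 5, 2, 2) = 1039252500

Hook-length formula: f^λ = n! / Π hook(c), product over all cells c of the Young diagram. For λ = (8, 5, 5, 2, 2), n = 22 boxes. Hook lengths by row (left-to-right, top-to-bottom): [12, 11, 8, 7, 6, 3, 2, 1]; [8, 7, 4, 3, 2]; [7, 6, 3, 2, 1]; [3, 2]; [2, 1]. Product of hooks = 1081547292672. So f^λ = 22! / 1081547292672 = 1124000727777607680000 / 1081547292672 = 1039252500.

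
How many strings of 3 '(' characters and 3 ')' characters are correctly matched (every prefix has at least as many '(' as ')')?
C_3 = 5

These balanced parentheses are counted by the Catalan number C_n = (1/(n + 1)) · C(2n, n). For n = 3: C_3 = (1/4) · C(6, 3) = 20/4 = 5.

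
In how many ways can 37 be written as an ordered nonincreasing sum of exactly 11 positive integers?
p(37, 11 parts) = 1930

Partitions of n into exactly k parts are in bijection with partitions of n − k into at most k parts (subtract 1 from each part). So p(37, exactly 11) = p(26, parts ≤ 11). Computing via the recurrence p(m, j) = p(m, j−1) + p(m−j, j) gives 1930.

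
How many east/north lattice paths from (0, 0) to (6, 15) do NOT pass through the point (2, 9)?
Number of paths = 42714

Total paths from (0, 0) to (6, 15): C(21, 6) = 54264. Paths through (2, 9): (paths (0, 0) → (2, 9)) × (paths (2, 9) → (6, 15)) = C(11, 2) · C(10, 4) = 55 · 210 = 11550. Avoidance count = 54264 − 11550 = 42714.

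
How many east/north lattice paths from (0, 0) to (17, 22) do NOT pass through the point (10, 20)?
Number of paths = 49939497270

Total paths from (0, 0) to (17, 22): C(39, 17) = 51021117810. Paths through (10, 20): (paths (0, 0) → (10, 20)) × (paths (10, 20) → (17, 22)) = C(30, 10) · C(9, 7) = 30045015 · 36 = 1081620540. Avoidance count = 51021117810 − 1081620540 = 49939497270.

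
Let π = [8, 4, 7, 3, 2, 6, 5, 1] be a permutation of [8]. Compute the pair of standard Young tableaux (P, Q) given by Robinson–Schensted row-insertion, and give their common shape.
P = [1, 5] / [2, 6] / [3, 7] / [4] / [8];  Q = [1, 3] / [2, 6] / [4, 7] / [5] / [8];  common shape = (2, 2, 2, 1, 1)

Row-insert the values π_1, π_2, … into P one at a time, bumping the leftmost entry strictly greater than the inserted value down to the next row. The recording tableau Q records, in position (i, j), the step at which that cell was added to P.
  Insert 8 (step 1): P = [8];  Q = [1]
  Insert 4 (step 2): P = [4] / [8];  Q = [1] / [2]
  Insert 7 (step 3): P = [4, 7] / [8];  Q = [1, 3] / [2]
  Insert 3 (step 4): P = [3, 7] / [4] / [8];  Q = [1, 3] / [2] / [4]
  Insert 2 (step 5): P = [2, 7] / [3] / [4] / [8];  Q = [1, 3] / [2] / [4] / [5]
  Insert 6 (step 6): P = [2, 6] / [3, 7] / [4] / [8];  Q = [1, 3] / [2, 6] / [4] / [5]
  Insert 5 (step 7): P = [2, 5] / [3, 6] / [4, 7] / [8];  Q = [1, 3] / [2, 6] / [4, 7] / [5]
  Insert 1 (step 8): P = [1, 5] / [2, 6] / [3, 7] / [4] / [8];  Q = [1, 3] / [2, 6] / [4, 7] / [5] / [8]
Final shape: (2, 2, 2, 1, 1).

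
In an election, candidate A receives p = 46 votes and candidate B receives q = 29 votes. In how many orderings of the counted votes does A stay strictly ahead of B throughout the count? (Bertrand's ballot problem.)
Strict-lead orderings = 115582176701226353104

Total orderings of the 75 votes with 46 for A: C(75, 46) = 509921367799528028400. By the Bertrand ballot formula (Cycle Lemma / reflection principle), the number of orderings in which A is strictly ahead of B throughout is (p − q)/(p + q) · C(p + q, p) = (46 − 29)/(46 + 29) · 509921367799528028400 = 115582176701226353104.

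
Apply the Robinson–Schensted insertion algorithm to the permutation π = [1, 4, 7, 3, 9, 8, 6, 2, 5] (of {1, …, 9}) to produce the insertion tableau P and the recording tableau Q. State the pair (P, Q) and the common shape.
P = [1, 2, 5, 8] / [3, 6] / [4, 7] / [9];  Q = [1, 2, 3, 5] / [4, 6] / [7, 9] / [8];  common shape = (4, 2, 2, 1)

Row-insert the values π_1, π_2, … into P one at a time, bumping the leftmost entry strictly greater than the inserted value down to the next row. The recording tableau Q records, in position (i, j), the step at which that cell was added to P.
  Insert 1 (step 1): P = [1];  Q = [1]
  Insert 4 (step 2): P = [1, 4];  Q = [1, 2]
  Insert 7 (step 3): P = [1, 4, 7];  Q = [1, 2, 3]
  Insert 3 (step 4): P = [1, 3, 7] / [4];  Q = [1, 2, 3] / [4]
  Insert 9 (step 5): P = [1, 3, 7, 9] / [4];  Q = [1, 2, 3, 5] / [4]
  Insert 8 (step 6): P = [1, 3, 7, 8] / [4, 9];  Q = [1, 2, 3, 5] / [4, 6]
  Insert 6 (step 7): P = [1, 3, 6, 8] / [4, 7] / [9];  Q = [1, 2, 3, 5] / [4, 6] / [7]
  Insert 2 (step 8): P = [1, 2, 6, 8] / [3, 7] / [4] / [9];  Q = [1, 2, 3, 5] / [4, 6] / [7] / [8]
  Insert 5 (step 9): P = [1, 2, 5, 8] / [3, 6] / [4, 7] / [9];  Q = [1, 2, 3, 5] / [4, 6] / [7, 9] / [8]
Final shape: (4, 2, 2, 1).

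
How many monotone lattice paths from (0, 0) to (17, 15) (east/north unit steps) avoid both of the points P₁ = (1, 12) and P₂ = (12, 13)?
Number of paths = 456507099

Inclusion–exclusion. Total paths: C(32, 17) = 565722720. Through P₁: C(13, 1)·C(19, 16) = 12597. Through P₂: C(25, 12)·C(7, 5) = 109206300. Since P₁ is strictly southwest of P₂, a monotone path through both must visit P₁ then P₂; paths through both = C(13, 1)·C(12, 11)·C(7, 5) = 3276. Avoid both = 565722720 − 12597 − 109206300 + 3276 = 456507099.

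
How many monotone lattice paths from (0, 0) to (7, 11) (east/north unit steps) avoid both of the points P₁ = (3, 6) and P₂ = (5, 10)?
Number of paths = 16011

Inclusion–exclusion. Total paths: C(18, 7) = 31824. Through P₁: C(9, 3)·C(9, 4) = 10584. Through P₂: C(15, 5)·C(3, 2) = 9009. Since P₁ is strictly southwest of P₂, a monotone path through both must visit P₁ then P₂; paths through both = C(9, 3)·C(6, 2)·C(3, 2) = 3780. Avoid both = 31824 − 10584 − 9009 + 3780 = 16011.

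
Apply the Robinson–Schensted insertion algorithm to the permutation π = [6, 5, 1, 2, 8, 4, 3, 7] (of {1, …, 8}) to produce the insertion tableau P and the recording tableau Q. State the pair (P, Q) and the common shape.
P = [1, 2, 3, 7] / [4, 8] / [5] / [6];  Q = [1, 4, 5, 8] / [2, 6] / [3] / [7];  common shape = (4, 2, 1, 1)

Row-insert the values π_1, π_2, … into P one at a time, bumping the leftmost entry strictly greater than the inserted value down to the next row. The recording tableau Q records, in position (i, j), the step at which that cell was added to P.
  Insert 6 (step 1): P = [6];  Q = [1]
  Insert 5 (step 2): P = [5] / [6];  Q = [1] / [2]
  Insert 1 (step 3): P = [1] / [5] / [6];  Q = [1] / [2] / [3]
  Insert 2 (step 4): P = [1, 2] / [5] / [6];  Q = [1, 4] / [2] / [3]
  Insert 8 (step 5): P = [1, 2, 8] / [5] / [6];  Q = [1, 4, 5] / [2] / [3]
  Insert 4 (step 6): P = [1, 2, 4] / [5, 8] / [6];  Q = [1, 4, 5] / [2, 6] / [3]
  Insert 3 (step 7): P = [1, 2, 3] / [4, 8] / [5] / [6];  Q = [1, 4, 5] / [2, 6] / [3] / [7]
  Insert 7 (step 8): P = [1, 2, 3, 7] / [4, 8] / [5] / [6];  Q = [1, 4, 5, 8] / [2, 6] / [3] / [7]
Final shape: (4, 2, 1, 1).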